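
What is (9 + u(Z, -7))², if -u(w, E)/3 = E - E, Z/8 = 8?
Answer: 81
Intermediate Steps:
Z = 64 (Z = 8*8 = 64)
u(w, E) = 0 (u(w, E) = -3*(E - E) = -3*0 = 0)
(9 + u(Z, -7))² = (9 + 0)² = 9² = 81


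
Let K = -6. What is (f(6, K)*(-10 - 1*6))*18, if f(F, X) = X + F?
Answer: 0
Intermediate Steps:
f(F, X) = F + X
(f(6, K)*(-10 - 1*6))*18 = ((6 - 6)*(-10 - 1*6))*18 = (0*(-10 - 6))*18 = (0*(-16))*18 = 0*18 = 0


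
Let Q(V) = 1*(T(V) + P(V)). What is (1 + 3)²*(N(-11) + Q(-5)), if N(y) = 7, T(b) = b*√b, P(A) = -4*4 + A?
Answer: -224 - 80*I*√5 ≈ -224.0 - 178.89*I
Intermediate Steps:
P(A) = -16 + A
T(b) = b^(3/2)
Q(V) = -16 + V + V^(3/2) (Q(V) = 1*(V^(3/2) + (-16 + V)) = 1*(-16 + V + V^(3/2)) = -16 + V + V^(3/2))
(1 + 3)²*(N(-11) + Q(-5)) = (1 + 3)²*(7 + (-16 - 5 + (-5)^(3/2))) = 4²*(7 + (-16 - 5 - 5*I*√5)) = 16*(7 + (-21 - 5*I*√5)) = 16*(-14 - 5*I*√5) = -224 - 80*I*√5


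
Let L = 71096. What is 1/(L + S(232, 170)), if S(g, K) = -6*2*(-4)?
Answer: 1/71144 ≈ 1.4056e-5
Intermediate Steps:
S(g, K) = 48 (S(g, K) = -12*(-4) = 48)
1/(L + S(232, 170)) = 1/(71096 + 48) = 1/71144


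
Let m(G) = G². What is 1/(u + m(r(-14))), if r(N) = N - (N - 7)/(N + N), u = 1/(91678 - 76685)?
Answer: 239888/52190649 ≈ 0.0045964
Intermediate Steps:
u = 1/14993 ≈ 6.6698e-5
r(N) = N - (-7 + N)/(2*N)
1/(u + m(r(-14))) = 1/(1/14993 + (-½ - 14 + (7/2)/(-14))²) = 1/(1/14993 + (-½ - 14 + (7/2)*(-1/14))²) = 1/(1/14993 + (-½ - 14 - ¼)²) = 1/(1/14993 + (-59/4)²) = 1/(1/14993 + 3481/16) = 1/(52190649/239888) = 239888/52190649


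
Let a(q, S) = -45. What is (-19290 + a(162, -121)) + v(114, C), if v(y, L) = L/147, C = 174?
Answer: -947357/49 ≈ -19334.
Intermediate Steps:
v(y, L) = L/147 (v(y, L) = L*(1/147) = L/147)
(-19290 + a(162, -121)) + v(114, C) = (-19290 - 45) + (1/147)*174 = -19335 + 58/49 = -947357/49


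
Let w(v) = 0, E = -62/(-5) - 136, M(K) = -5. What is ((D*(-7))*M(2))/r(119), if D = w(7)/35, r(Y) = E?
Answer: 0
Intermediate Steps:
E = -618/5 (E = -62*(-1/5) - 136 = 62/5 - 136 = -618/5 ≈ -123.60)
r(Y) = -618/5
D = 0 (D = 0/35 = 0*(1/35) = 0)
((D*(-7))*M(2))/r(119) = ((0*(-7))*(-5))/(-618/5) = (0*(-5))*(-5/618) = 0*(-5/618) = 0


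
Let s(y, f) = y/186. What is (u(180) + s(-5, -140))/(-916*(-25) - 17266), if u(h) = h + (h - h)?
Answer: 33475/1047924 ≈ 0.031944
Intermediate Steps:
s(y, f) = y/186 (s(y, f) = y*(1/186) = y/186)
u(h) = h (u(h) = h + 0 = h)
(u(180) + s(-5, -140))/(-916*(-25) - 17266) = (180 + (1/186)*(-5))/(-916*(-25) - 17266) = (180 - 5/186)/(22900 - 17266) = (33475/186)/5634 = (33475/186)*(1/5634) = 33475/1047924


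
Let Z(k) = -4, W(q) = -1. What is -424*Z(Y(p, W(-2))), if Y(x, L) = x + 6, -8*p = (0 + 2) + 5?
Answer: 1696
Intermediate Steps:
p = -7/8 (p = -((0 + 2) + 5)/8 = -(2 + 5)/8 = -⅛*7 = -7/8 ≈ -0.87500)
Y(x, L) = 6 + x
-424*Z(Y(p, W(-2))) = -424*(-4) = 1696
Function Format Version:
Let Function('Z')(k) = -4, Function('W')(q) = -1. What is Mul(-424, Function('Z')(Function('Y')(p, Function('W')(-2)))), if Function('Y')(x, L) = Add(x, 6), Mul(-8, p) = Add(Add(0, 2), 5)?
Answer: 1696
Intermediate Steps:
p = Rational(-7, 8) (p = Mul(Rational(-1, 8), Add(Add(0, 2), 5)) = Mul(Rational(-1, 8), Add(2, 5)) = Mul(Rational(-1, 8), 7) = Rational(-7, 8) ≈ -0.87500)
Function('Y')(x, L) = Add(6, x)
Mul(-424, Function('Z')(Function('Y')(p, Function('W')(-2)))) = Mul(-424, -4) = 1696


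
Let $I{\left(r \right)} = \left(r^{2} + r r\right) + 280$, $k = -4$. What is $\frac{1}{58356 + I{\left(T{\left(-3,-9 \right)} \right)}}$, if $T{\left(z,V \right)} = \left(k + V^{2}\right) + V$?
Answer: $\frac{1}{67884} \approx 1.4731 \cdot 10^{-5}$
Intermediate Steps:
$T{\left(z,V \right)} = -4 + V + V^{2}$ ($T{\left(z,V \right)} = \left(-4 + V^{2}\right) + V = -4 + V + V^{2}$)
$I{\left(r \right)} = 280 + 2 r^{2}$ ($I{\left(r \right)} = \left(r^{2} + r^{2}\right) + 280 = 2 r^{2} + 280 = 280 + 2 r^{2}$)
$\frac{1}{58356 + I{\left(T{\left(-3,-9 \right)} \right)}} = \frac{1}{58356 + \left(280 + 2 \left(-4 - 9 + \left(-9\right)^{2}\right)^{2}\right)} = \frac{1}{58356 + \left(280 + 2 \left(-4 - 9 + 81\right)^{2}\right)} = \frac{1}{58356 + \left(280 + 2 \cdot 68^{2}\right)} = \frac{1}{58356 + \left(280 + 2 \cdot 4624\right)} = \frac{1}{58356 + \left(280 + 9248\right)} = \frac{1}{58356 + 9528} = \frac{1}{67884}$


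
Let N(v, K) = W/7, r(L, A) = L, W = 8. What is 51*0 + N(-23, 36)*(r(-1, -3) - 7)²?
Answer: 512/7 ≈ 73.143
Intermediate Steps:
N(v, K) = 8/7
51*0 + N(-23, 36)*(r(-1, -3) - 7)² = 51*0 + 8*(-1 - 7)²/7 = 0 + (8/7)*(-8)² = 0 + (8/7)*64 = 0 + 512/7 = 512/7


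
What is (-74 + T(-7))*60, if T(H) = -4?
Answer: -4680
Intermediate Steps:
(-74 + T(-7))*60 = (-74 - 4)*60 = -78*60 = -4680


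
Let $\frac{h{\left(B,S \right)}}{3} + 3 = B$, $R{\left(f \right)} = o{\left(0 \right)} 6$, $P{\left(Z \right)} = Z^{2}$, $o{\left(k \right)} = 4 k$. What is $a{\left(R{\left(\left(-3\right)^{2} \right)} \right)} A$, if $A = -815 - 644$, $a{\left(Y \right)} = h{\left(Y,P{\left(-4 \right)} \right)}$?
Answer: $13131$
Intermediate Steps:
$R{\left(f \right)} = 0$ ($R{\left(f \right)} = 4 \cdot 0 \cdot 6 = 0 \cdot 6 = 0$)
$h{\left(B,S \right)} = -9 + 3 B$
$a{\left(Y \right)} = -9 + 3 Y$
$A = -1459$
$a{\left(R{\left(\left(-3\right)^{2} \right)} \right)} A = \left(-9 + 3 \cdot 0\right) \left(-1459\right) = \left(-9 + 0\right) \left(-1459\right) = \left(-9\right) \left(-1459\right) = 13131$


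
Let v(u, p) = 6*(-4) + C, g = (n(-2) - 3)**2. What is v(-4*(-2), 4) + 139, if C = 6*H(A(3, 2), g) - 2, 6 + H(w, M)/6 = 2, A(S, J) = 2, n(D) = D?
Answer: -31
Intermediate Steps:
g = 25 (g = (-2 - 3)**2 = (-5)**2 = 25)
H(w, M) = -24 (H(w, M) = -36 + 6*2 = -36 + 12 = -24)
C = -146 (C = 6*(-24) - 2 = -144 - 2 = -146)
v(u, p) = -170 (v(u, p) = 6*(-4) - 146 = -24 - 146 = -170)
v(-4*(-2), 4) + 139 = -170 + 139 = -31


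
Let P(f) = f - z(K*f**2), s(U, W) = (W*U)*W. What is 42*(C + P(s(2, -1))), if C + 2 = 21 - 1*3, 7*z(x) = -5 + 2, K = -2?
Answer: 774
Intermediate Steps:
z(x) = -3/7 (z(x) = (-5 + 2)/7 = (1/7)*(-3) = -3/7)
s(U, W) = U*W**2 (s(U, W) = (U*W)*W = U*W**2)
C = 16 (C = -2 + (21 - 1*3) = -2 + (21 - 3) = -2 + 18 = 16)
P(f) = 3/7 + f (P(f) = f - 1*(-3/7) = f + 3/7 = 3/7 + f)
42*(C + P(s(2, -1))) = 42*(16 + (3/7 + 2*(-1)**2)) = 42*(16 + (3/7 + 2*1)) = 42*(16 + (3/7 + 2)) = 42*(16 + 17/7) = 42*(129/7) = 774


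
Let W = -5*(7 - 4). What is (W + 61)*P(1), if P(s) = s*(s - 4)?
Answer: -138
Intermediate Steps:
P(s) = s*(-4 + s)
W = -15 (W = -5*3 = -15)
(W + 61)*P(1) = (-15 + 61)*(1*(-4 + 1)) = 46*(1*(-3)) = 46*(-3) = -138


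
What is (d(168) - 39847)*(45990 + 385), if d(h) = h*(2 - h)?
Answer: -3141210625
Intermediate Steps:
(d(168) - 39847)*(45990 + 385) = (168*(2 - 1*168) - 39847)*(45990 + 385) = (168*(2 - 168) - 39847)*46375 = (168*(-166) - 39847)*46375 = (-27888 - 39847)*46375 = -67735*46375 = -3141210625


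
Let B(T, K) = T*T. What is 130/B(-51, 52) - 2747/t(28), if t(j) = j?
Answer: -7141307/72828 ≈ -98.057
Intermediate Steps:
B(T, K) = T²
130/B(-51, 52) - 2747/t(28) = 130/((-51)²) - 2747/28 = 130/2601 - 2747*1/28 = 130*(1/2601) - 2747/28 = 130/2601 - 2747/28 = -7141307/72828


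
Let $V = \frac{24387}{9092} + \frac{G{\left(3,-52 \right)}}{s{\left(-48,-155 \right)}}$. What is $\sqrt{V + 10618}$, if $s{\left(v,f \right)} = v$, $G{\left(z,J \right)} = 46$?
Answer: $\frac{\sqrt{7900864067202}}{27276} \approx 103.05$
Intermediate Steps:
$V = \frac{94043}{54552}$ ($V = \frac{24387}{9092} + \frac{46}{-48} = 24387 \cdot \frac{1}{9092} + 46 \left(- \frac{1}{48}\right) = \frac{24387}{9092} - \frac{23}{24} = \frac{94043}{54552} \approx 1.7239$)
$\sqrt{V + 10618} = \sqrt{\frac{94043}{54552} + 10618} = \sqrt{\frac{579327179}{54552}} = \frac{\sqrt{7900864067202}}{27276}$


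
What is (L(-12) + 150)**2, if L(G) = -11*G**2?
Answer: 2056356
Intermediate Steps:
(L(-12) + 150)**2 = (-11*(-12)**2 + 150)**2 = (-11*144 + 150)**2 = (-1584 + 150)**2 = (-1434)**2 = 2056356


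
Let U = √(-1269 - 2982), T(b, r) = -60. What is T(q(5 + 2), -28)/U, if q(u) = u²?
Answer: 20*I*√4251/1417 ≈ 0.92025*I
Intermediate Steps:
U = I*√4251 (U = √(-4251) = I*√4251 ≈ 65.2*I)
T(q(5 + 2), -28)/U = -60*(-I*√4251/4251) = -(-20)*I*√4251/1417 = 20*I*√4251/1417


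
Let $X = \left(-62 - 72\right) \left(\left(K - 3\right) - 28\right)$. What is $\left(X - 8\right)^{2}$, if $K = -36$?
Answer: $80460900$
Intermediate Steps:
$X = 8978$ ($X = \left(-62 - 72\right) \left(\left(-36 - 3\right) - 28\right) = - 134 \left(\left(-36 - 3\right) - 28\right) = - 134 \left(-39 - 28\right) = \left(-134\right) \left(-67\right) = 8978$)
$\left(X - 8\right)^{2} = \left(8978 - 8\right)^{2} = 8970^{2} = 80460900$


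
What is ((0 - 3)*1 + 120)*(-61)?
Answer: -7137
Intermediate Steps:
((0 - 3)*1 + 120)*(-61) = (-3*1 + 120)*(-61) = (-3 + 120)*(-61) = 117*(-61) = -7137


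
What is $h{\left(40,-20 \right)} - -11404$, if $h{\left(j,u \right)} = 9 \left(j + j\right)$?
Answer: $12124$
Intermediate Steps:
$h{\left(j,u \right)} = 18 j$ ($h{\left(j,u \right)} = 9 \cdot 2 j = 18 j$)
$h{\left(40,-20 \right)} - -11404 = 18 \cdot 40 - -11404 = 720 + 11404 = 12124$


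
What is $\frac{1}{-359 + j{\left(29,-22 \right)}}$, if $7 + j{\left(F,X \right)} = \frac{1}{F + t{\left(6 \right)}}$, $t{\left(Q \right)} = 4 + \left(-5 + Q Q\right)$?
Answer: $- \frac{64}{23423} \approx -0.0027324$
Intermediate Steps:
$t{\left(Q \right)} = -1 + Q^{2}$ ($t{\left(Q \right)} = 4 + \left(-5 + Q^{2}\right) = -1 + Q^{2}$)
$j{\left(F,X \right)} = -7 + \frac{1}{35 + F}$ ($j{\left(F,X \right)} = -7 + \frac{1}{F - \left(1 - 6^{2}\right)} = -7 + \frac{1}{F + \left(-1 + 36\right)} = -7 + \frac{1}{F + 35} = -7 + \frac{1}{35 + F}$)
$\frac{1}{-359 + j{\left(29,-22 \right)}} = \frac{1}{-359 + \frac{-244 - 203}{35 + 29}} = \frac{1}{-359 + \frac{-244 - 203}{64}} = \frac{1}{-359 + \frac{1}{64} \left(-447\right)} = \frac{1}{-359 - \frac{447}{64}} = \frac{1}{- \frac{23423}{64}} = - \frac{64}{23423}$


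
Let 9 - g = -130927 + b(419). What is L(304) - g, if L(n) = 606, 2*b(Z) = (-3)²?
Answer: -260651/2 ≈ -1.3033e+5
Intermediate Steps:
b(Z) = 9/2 (b(Z) = (½)*(-3)² = (½)*9 = 9/2)
g = 261863/2 (g = 9 - (-130927 + 9/2) = 9 - 1*(-261845/2) = 9 + 261845/2 = 261863/2 ≈ 1.3093e+5)
L(304) - g = 606 - 1*261863/2 = 606 - 261863/2 = -260651/2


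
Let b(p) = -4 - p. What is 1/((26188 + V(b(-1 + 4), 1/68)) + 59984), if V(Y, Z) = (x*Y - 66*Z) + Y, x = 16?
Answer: 34/2925769 ≈ 1.1621e-5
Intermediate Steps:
V(Y, Z) = -66*Z + 17*Y (V(Y, Z) = (16*Y - 66*Z) + Y = (-66*Z + 16*Y) + Y = -66*Z + 17*Y)
1/((26188 + V(b(-1 + 4), 1/68)) + 59984) = 1/((26188 + (-66/68 + 17*(-4 - (-1 + 4)))) + 59984) = 1/((26188 + (-66*1/68 + 17*(-4 - 1*3))) + 59984) = 1/((26188 + (-33/34 + 17*(-4 - 3))) + 59984) = 1/((26188 + (-33/34 + 17*(-7))) + 59984) = 1/((26188 + (-33/34 - 119)) + 59984) = 1/((26188 - 4079/34) + 59984) = 1/(886313/34 + 59984) = 1/(2925769/34) = 34/2925769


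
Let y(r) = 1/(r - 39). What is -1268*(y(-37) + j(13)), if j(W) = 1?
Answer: -23775/19 ≈ -1251.3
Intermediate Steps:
y(r) = 1/(-39 + r)
-1268*(y(-37) + j(13)) = -1268*(1/(-39 - 37) + 1) = -1268*(1/(-76) + 1) = -1268*(-1/76 + 1) = -1268*75/76 = -23775/19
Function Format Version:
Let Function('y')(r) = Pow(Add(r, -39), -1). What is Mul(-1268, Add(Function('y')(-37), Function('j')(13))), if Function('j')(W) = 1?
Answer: Rational(-23775, 19) ≈ -1251.3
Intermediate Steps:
Function('y')(r) = Pow(Add(-39, r), -1)
Mul(-1268, Add(Function('y')(-37), Function('j')(13))) = Mul(-1268, Add(Pow(Add(-39, -37), -1), 1)) = Mul(-1268, Add(Pow(-76, -1), 1)) = Mul(-1268, Add(Rational(-1, 76), 1)) = Mul(-1268, Rational(75, 76)) = Rational(-23775, 19)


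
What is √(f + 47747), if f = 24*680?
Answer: √64067 ≈ 253.11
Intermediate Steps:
f = 16320
√(f + 47747) = √(16320 + 47747) = √64067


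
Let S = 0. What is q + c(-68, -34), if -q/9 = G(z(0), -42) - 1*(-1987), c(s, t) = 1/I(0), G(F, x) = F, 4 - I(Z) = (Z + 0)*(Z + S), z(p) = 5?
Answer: -71711/4 ≈ -17928.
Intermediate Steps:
I(Z) = 4 - Z**2 (I(Z) = 4 - (Z + 0)*(Z + 0) = 4 - Z*Z = 4 - Z**2)
c(s, t) = 1/4 (c(s, t) = 1/(4 - 1*0**2) = 1/(4 - 1*0) = 1/(4 + 0) = 1/4)
q = -17928 (q = -9*(5 - 1*(-1987)) = -9*(5 + 1987) = -9*1992 = -17928)
q + c(-68, -34) = -17928 + 1/4 = -71711/4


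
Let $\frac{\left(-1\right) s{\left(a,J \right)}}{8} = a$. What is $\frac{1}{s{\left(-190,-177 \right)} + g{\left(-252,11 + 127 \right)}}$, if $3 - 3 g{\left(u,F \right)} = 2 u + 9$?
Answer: $\frac{1}{1686} \approx 0.00059312$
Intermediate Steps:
$s{\left(a,J \right)} = - 8 a$
$g{\left(u,F \right)} = -2 - \frac{2 u}{3}$ ($g{\left(u,F \right)} = 1 - \frac{2 u + 9}{3} = 1 - \frac{9 + 2 u}{3} = 1 - \left(3 + \frac{2 u}{3}\right) = -2 - \frac{2 u}{3}$)
$\frac{1}{s{\left(-190,-177 \right)} + g{\left(-252,11 + 127 \right)}} = \frac{1}{\left(-8\right) \left(-190\right) - -166} = \frac{1}{1520 + \left(-2 + 168\right)} = \frac{1}{1520 + 166} = \frac{1}{1686}$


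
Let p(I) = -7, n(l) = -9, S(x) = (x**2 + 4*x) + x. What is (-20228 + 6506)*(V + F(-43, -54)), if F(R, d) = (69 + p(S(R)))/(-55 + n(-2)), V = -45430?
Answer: 9974460051/16 ≈ 6.2340e+8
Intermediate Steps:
S(x) = x**2 + 5*x
F(R, d) = -31/32 (F(R, d) = (69 - 7)/(-55 - 9) = 62/(-64) = 62*(-1/64) = -31/32)
(-20228 + 6506)*(V + F(-43, -54)) = (-20228 + 6506)*(-45430 - 31/32) = -13722*(-1453791/32) = 9974460051/16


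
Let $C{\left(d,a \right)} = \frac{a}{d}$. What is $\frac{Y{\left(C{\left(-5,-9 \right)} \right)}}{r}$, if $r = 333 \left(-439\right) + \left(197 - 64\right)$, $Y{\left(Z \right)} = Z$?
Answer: $- \frac{9}{730270} \approx -1.2324 \cdot 10^{-5}$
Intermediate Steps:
$r = -146054$ ($r = -146187 + 133 = -146054$)
$\frac{Y{\left(C{\left(-5,-9 \right)} \right)}}{r} = \frac{\left(-9\right) \frac{1}{-5}}{-146054} = \left(-9\right) \left(- \frac{1}{5}\right) \left(- \frac{1}{146054}\right) = \frac{9}{5} \left(- \frac{1}{146054}\right) = - \frac{9}{730270}$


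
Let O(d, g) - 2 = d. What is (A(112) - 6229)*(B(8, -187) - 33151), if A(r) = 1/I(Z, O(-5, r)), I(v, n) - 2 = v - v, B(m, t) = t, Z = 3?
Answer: 207645733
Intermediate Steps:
O(d, g) = 2 + d
I(v, n) = 2 (I(v, n) = 2 + (v - v) = 2 + 0 = 2)
A(r) = 1/2
(A(112) - 6229)*(B(8, -187) - 33151) = (1/2 - 6229)*(-187 - 33151) = -12457/2*(-33338) = 207645733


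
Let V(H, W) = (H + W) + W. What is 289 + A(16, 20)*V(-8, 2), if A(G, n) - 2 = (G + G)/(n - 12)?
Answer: 265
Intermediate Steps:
V(H, W) = H + 2*W
A(G, n) = 2 + 2*G/(-12 + n) (A(G, n) = 2 + (G + G)/(n - 12) = 2 + (2*G)/(-12 + n) = 2 + 2*G/(-12 + n))
289 + A(16, 20)*V(-8, 2) = 289 + (2*(-12 + 16 + 20)/(-12 + 20))*(-8 + 2*2) = 289 + (2*24/8)*(-8 + 4) = 289 + (2*(⅛)*24)*(-4) = 289 + 6*(-4) = 289 - 24 = 265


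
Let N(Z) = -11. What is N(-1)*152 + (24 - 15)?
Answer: -1663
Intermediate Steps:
N(-1)*152 + (24 - 15) = -11*152 + (24 - 15) = -1672 + 9 = -1663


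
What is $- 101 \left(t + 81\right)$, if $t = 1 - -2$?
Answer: $-8484$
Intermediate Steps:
$t = 3$ ($t = 1 + 2 = 3$)
$- 101 \left(t + 81\right) = - 101 \left(3 + 81\right) = \left(-101\right) 84 = -8484$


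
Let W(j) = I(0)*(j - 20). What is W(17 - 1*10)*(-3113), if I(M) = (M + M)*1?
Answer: 0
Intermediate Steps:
I(M) = 2*M (I(M) = (2*M)*1 = 2*M)
W(j) = 0 (W(j) = (2*0)*(j - 20) = 0*(-20 + j) = 0)
W(17 - 1*10)*(-3113) = 0*(-3113) = 0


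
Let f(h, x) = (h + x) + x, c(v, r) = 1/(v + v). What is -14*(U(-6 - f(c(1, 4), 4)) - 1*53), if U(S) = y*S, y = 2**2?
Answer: 1554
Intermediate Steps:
y = 4
c(v, r) = 1/(2*v)
f(h, x) = h + 2*x
U(S) = 4*S
-14*(U(-6 - f(c(1, 4), 4)) - 1*53) = -14*(4*(-6 - ((1/2)/1 + 2*4)) - 1*53) = -14*(4*(-6 - ((1/2)*1 + 8)) - 53) = -14*(4*(-6 - (1/2 + 8)) - 53) = -14*(4*(-6 - 1*17/2) - 53) = -14*(4*(-6 - 17/2) - 53) = -14*(4*(-29/2) - 53) = -14*(-58 - 53) = -14*(-111) = 1554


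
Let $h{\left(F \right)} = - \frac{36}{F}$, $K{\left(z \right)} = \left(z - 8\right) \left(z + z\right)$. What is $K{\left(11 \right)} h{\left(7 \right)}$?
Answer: $- \frac{2376}{7} \approx -339.43$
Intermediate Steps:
$K{\left(z \right)} = 2 z \left(-8 + z\right)$ ($K{\left(z \right)} = \left(-8 + z\right) 2 z = 2 z \left(-8 + z\right)$)
$K{\left(11 \right)} h{\left(7 \right)} = 2 \cdot 11 \left(-8 + 11\right) \left(- \frac{36}{7}\right) = 2 \cdot 11 \cdot 3 \left(\left(-36\right) \frac{1}{7}\right) = 66 \left(- \frac{36}{7}\right) = - \frac{2376}{7}$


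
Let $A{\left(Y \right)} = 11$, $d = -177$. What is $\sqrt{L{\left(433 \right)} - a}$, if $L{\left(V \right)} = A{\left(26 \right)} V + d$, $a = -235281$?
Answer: $\sqrt{239867} \approx 489.76$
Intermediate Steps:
$L{\left(V \right)} = -177 + 11 V$ ($L{\left(V \right)} = 11 V - 177 = -177 + 11 V$)
$\sqrt{L{\left(433 \right)} - a} = \sqrt{\left(-177 + 11 \cdot 433\right) - -235281} = \sqrt{\left(-177 + 4763\right) + 235281} = \sqrt{4586 + 235281} = \sqrt{239867}$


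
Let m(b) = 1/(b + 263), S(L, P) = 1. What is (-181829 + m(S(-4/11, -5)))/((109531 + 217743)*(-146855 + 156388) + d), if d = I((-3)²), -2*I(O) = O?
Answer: -9600571/164730880380 ≈ -5.8280e-5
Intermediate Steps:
I(O) = -O/2
m(b) = 1/(263 + b)
d = -9/2 (d = -½*(-3)² = -½*9 = -9/2 ≈ -4.5000)
(-181829 + m(S(-4/11, -5)))/((109531 + 217743)*(-146855 + 156388) + d) = (-181829 + 1/(263 + 1))/((109531 + 217743)*(-146855 + 156388) - 9/2) = (-181829 + 1/264)/(327274*9533 - 9/2) = (-181829 + 1/264)/(3119903042 - 9/2) = -48002855/(264*6239806075/2) = -48002855/264*2/6239806075 = -9600571/164730880380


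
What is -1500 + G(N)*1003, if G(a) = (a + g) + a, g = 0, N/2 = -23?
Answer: -93776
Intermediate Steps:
N = -46 (N = 2*(-23) = -46)
G(a) = 2*a (G(a) = (a + 0) + a = a + a = 2*a)
-1500 + G(N)*1003 = -1500 + (2*(-46))*1003 = -1500 - 92*1003 = -1500 - 92276 = -93776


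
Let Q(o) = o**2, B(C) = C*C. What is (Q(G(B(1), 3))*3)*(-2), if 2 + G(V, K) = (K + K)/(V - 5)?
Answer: -147/2 ≈ -73.500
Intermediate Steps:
B(C) = C**2
G(V, K) = -2 + 2*K/(-5 + V) (G(V, K) = -2 + (K + K)/(V - 5) = -2 + (2*K)/(-5 + V) = -2 + 2*K/(-5 + V))
(Q(G(B(1), 3))*3)*(-2) = ((2*(5 + 3 - 1*1**2)/(-5 + 1**2))**2*3)*(-2) = ((2*(5 + 3 - 1*1)/(-5 + 1))**2*3)*(-2) = ((2*(5 + 3 - 1)/(-4))**2*3)*(-2) = ((2*(-1/4)*7)**2*3)*(-2) = ((-7/2)**2*3)*(-2) = ((49/4)*3)*(-2) = (147/4)*(-2) = -147/2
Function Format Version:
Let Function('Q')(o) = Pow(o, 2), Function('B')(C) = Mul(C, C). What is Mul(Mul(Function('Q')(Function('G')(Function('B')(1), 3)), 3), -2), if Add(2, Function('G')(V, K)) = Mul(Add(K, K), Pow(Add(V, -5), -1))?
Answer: Rational(-147, 2) ≈ -73.500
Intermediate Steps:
Function('B')(C) = Pow(C, 2)
Function('G')(V, K) = Add(-2, Mul(2, K, Pow(Add(-5, V), -1))) (Function('G')(V, K) = Add(-2, Mul(Add(K, K), Pow(Add(V, -5), -1))) = Add(-2, Mul(Mul(2, K), Pow(Add(-5, V), -1))) = Add(-2, Mul(2, K, Pow(Add(-5, V), -1))))
Mul(Mul(Function('Q')(Function('G')(Function('B')(1), 3)), 3), -2) = Mul(Mul(Pow(Mul(2, Pow(Add(-5, Pow(1, 2)), -1), Add(5, 3, Mul(-1, Pow(1, 2)))), 2), 3), -2) = Mul(Mul(Pow(Mul(2, Pow(Add(-5, 1), -1), Add(5, 3, Mul(-1, 1))), 2), 3), -2) = Mul(Mul(Pow(Mul(2, Pow(-4, -1), Add(5, 3, -1)), 2), 3), -2) = Mul(Mul(Pow(Mul(2, Rational(-1, 4), 7), 2), 3), -2) = Mul(Mul(Pow(Rational(-7, 2), 2), 3), -2) = Mul(Mul(Rational(49, 4), 3), -2) = Mul(Rational(147, 4), -2) = Rational(-147, 2)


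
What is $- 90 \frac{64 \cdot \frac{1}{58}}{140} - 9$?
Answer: $- \frac{1971}{203} \approx -9.7094$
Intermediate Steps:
$- 90 \frac{64 \cdot \frac{1}{58}}{140} - 9 = - 90 \cdot 64 \cdot \frac{1}{58} \cdot \frac{1}{140} - 9 = - 90 \cdot \frac{32}{29} \cdot \frac{1}{140} - 9 = \left(-90\right) \frac{8}{1015} - 9 = - \frac{144}{203} - 9 = - \frac{1971}{203}$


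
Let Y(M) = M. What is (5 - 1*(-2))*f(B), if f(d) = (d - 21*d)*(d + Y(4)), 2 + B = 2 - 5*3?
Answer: -23100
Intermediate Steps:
B = -15 (B = -2 + (2 - 5*3) = -2 + (2 - 15) = -2 - 13 = -15)
f(d) = -20*d*(4 + d) (f(d) = (d - 21*d)*(d + 4) = (-20*d)*(4 + d) = -20*d*(4 + d))
(5 - 1*(-2))*f(B) = (5 - 1*(-2))*(-20*(-15)*(4 - 15)) = (5 + 2)*(-20*(-15)*(-11)) = 7*(-3300) = -23100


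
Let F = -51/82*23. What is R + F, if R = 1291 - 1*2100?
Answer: -67511/82 ≈ -823.30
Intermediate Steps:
F = -1173/82 (F = -51*1/82*23 = -51/82*23 = -1173/82 ≈ -14.305)
R = -809 (R = 1291 - 2100 = -809)
R + F = -809 - 1173/82 = -67511/82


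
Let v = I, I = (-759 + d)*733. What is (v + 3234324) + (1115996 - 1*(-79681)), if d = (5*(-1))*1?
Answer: 3869989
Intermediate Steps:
d = -5 (d = -5*1 = -5)
I = -560012 (I = (-759 - 5)*733 = -764*733 = -560012)
v = -560012
(v + 3234324) + (1115996 - 1*(-79681)) = (-560012 + 3234324) + (1115996 - 1*(-79681)) = 2674312 + (1115996 + 79681) = 2674312 + 1195677 = 3869989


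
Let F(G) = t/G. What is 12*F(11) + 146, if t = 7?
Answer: 1690/11 ≈ 153.64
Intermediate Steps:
F(G) = 7/G
12*F(11) + 146 = 12*(7/11) + 146 = 84/11 + 146 = 1690/11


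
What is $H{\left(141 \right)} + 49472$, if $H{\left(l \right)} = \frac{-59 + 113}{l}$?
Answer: $\frac{2325202}{47} \approx 49472.0$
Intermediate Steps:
$H{\left(l \right)} = \frac{54}{l}$
$H{\left(141 \right)} + 49472 = \frac{54}{141} + 49472 = 54 \cdot \frac{1}{141} + 49472 = \frac{18}{47} + 49472 = \frac{2325202}{47}$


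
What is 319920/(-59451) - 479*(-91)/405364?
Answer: -42364213747/8033098388 ≈ -5.2737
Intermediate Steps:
319920/(-59451) - 479*(-91)/405364 = 319920*(-1/59451) + 43589*(1/405364) = -106640/19817 + 43589/405364 = -42364213747/8033098388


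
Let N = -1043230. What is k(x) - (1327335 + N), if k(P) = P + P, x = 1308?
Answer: -281489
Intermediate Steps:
k(P) = 2*P
k(x) - (1327335 + N) = 2*1308 - (1327335 - 1043230) = 2616 - 1*284105 = 2616 - 284105 = -281489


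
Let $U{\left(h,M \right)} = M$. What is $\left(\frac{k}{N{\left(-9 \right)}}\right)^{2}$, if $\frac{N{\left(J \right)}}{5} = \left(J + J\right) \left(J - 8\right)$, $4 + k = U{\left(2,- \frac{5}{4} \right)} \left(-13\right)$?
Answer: $\frac{2401}{37454400} \approx 6.4105 \cdot 10^{-5}$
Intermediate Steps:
$k = \frac{49}{4}$ ($k = -4 + - \frac{5}{4} \left(-13\right) = -4 + \left(-5\right) \frac{1}{4} \left(-13\right) = -4 - - \frac{65}{4} = -4 + \frac{65}{4} = \frac{49}{4} \approx 12.25$)
$N{\left(J \right)} = 10 J \left(-8 + J\right)$ ($N{\left(J \right)} = 5 \left(J + J\right) \left(J - 8\right) = 5 \cdot 2 J \left(-8 + J\right) = 10 J \left(-8 + J\right)$)
$\left(\frac{k}{N{\left(-9 \right)}}\right)^{2} = \left(\frac{49}{4 \cdot 10 \left(-9\right) \left(-8 - 9\right)}\right)^{2} = \left(\frac{49}{4 \cdot 10 \left(-9\right) \left(-17\right)}\right)^{2} = \left(\frac{49}{4 \cdot 1530}\right)^{2} = \left(\frac{49}{4} \cdot \frac{1}{1530}\right)^{2} = \left(\frac{49}{6120}\right)^{2} = \frac{2401}{37454400}$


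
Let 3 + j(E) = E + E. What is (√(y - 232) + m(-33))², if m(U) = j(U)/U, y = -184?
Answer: -49807/121 + 184*I*√26/11 ≈ -411.63 + 85.293*I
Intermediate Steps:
j(E) = -3 + 2*E (j(E) = -3 + (E + E) = -3 + 2*E)
m(U) = (-3 + 2*U)/U
(√(y - 232) + m(-33))² = (√(-184 - 232) + (2 - 3/(-33)))² = (√(-416) + (2 - 3*(-1/33)))² = (4*I*√26 + (2 + 1/11))² = (4*I*√26 + 23/11)² = (23/11 + 4*I*√26)²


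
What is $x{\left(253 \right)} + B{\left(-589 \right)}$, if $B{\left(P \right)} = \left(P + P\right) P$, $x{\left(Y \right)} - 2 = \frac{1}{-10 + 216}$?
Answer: $\frac{142931865}{206} \approx 6.9384 \cdot 10^{5}$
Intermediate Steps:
$x{\left(Y \right)} = \frac{413}{206}$ ($x{\left(Y \right)} = 2 + \frac{1}{-10 + 216} = 2 + \frac{1}{206} = \frac{413}{206}$)
$B{\left(P \right)} = 2 P^{2}$ ($B{\left(P \right)} = 2 P P = 2 P^{2}$)
$x{\left(253 \right)} + B{\left(-589 \right)} = \frac{413}{206} + 2 \left(-589\right)^{2} = \frac{413}{206} + 2 \cdot 346921 = \frac{413}{206} + 693842 = \frac{142931865}{206}$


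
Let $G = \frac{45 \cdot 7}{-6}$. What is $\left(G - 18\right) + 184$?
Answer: $\frac{227}{2} \approx 113.5$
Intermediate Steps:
$G = - \frac{105}{2}$ ($G = 315 \left(- \frac{1}{6}\right) = - \frac{105}{2} \approx -52.5$)
$\left(G - 18\right) + 184 = \left(- \frac{105}{2} - 18\right) + 184 = - \frac{141}{2} + 184 = \frac{227}{2}$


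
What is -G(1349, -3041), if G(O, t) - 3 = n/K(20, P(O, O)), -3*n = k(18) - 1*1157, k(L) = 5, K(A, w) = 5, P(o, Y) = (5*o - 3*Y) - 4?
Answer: -399/5 ≈ -79.800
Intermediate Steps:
P(o, Y) = -4 - 3*Y + 5*o (P(o, Y) = (-3*Y + 5*o) - 4 = -4 - 3*Y + 5*o)
n = 384 (n = -(5 - 1*1157)/3 = -(5 - 1157)/3 = -⅓*(-1152) = 384)
G(O, t) = 399/5 (G(O, t) = 3 + 384/5 = 399/5)
-G(1349, -3041) = -1*399/5 = -399/5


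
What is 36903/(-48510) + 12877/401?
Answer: 203288389/6484170 ≈ 31.352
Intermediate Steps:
36903/(-48510) + 12877/401 = 36903*(-1/48510) + 12877*(1/401) = -12301/16170 + 12877/401 = 203288389/6484170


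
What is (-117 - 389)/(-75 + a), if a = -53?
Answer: 253/64 ≈ 3.9531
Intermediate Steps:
(-117 - 389)/(-75 + a) = (-117 - 389)/(-75 - 53) = -506/(-128) = -506*(-1/128) = 253/64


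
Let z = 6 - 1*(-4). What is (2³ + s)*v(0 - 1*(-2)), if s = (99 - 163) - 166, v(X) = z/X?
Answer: -1110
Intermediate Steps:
z = 10 (z = 6 + 4 = 10)
v(X) = 10/X
s = -230 (s = -64 - 166 = -230)
(2³ + s)*v(0 - 1*(-2)) = (2³ - 230)*(10/(0 - 1*(-2))) = (8 - 230)*(10/(0 + 2)) = -2220/2 = -222*5 = -1110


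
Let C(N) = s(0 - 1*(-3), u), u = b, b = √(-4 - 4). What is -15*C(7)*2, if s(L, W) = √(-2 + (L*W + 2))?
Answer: -30*2^(¾)*√3*√I ≈ -61.793 - 61.793*I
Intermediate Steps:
b = 2*I*√2 (b = √(-8) = 2*I*√2 ≈ 2.8284*I)
u = 2*I*√2 ≈ 2.8284*I
s(L, W) = √(L*W) (s(L, W) = √(-2 + (2 + L*W)) = √(L*W))
C(N) = 2^(¾)*√3*√I (C(N) = √((0 - 1*(-3))*(2*I*√2)) = √((0 + 3)*(2*I*√2)) = √(3*(2*I*√2)) = √(6*I*√2) = 2^(¾)*√3*√I)
-15*C(7)*2 = -15*2^(¾)*√3*√I*2 = -30*2^(¾)*√3*√I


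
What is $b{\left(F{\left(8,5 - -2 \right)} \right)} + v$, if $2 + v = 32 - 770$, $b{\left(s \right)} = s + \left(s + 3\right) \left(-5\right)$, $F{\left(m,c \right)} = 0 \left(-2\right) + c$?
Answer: $-783$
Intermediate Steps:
$F{\left(m,c \right)} = c$ ($F{\left(m,c \right)} = 0 + c = c$)
$b{\left(s \right)} = -15 - 4 s$ ($b{\left(s \right)} = s + \left(3 + s\right) \left(-5\right) = s - \left(15 + 5 s\right) = -15 - 4 s$)
$v = -740$ ($v = -2 + \left(32 - 770\right) = -2 - 738 = -740$)
$b{\left(F{\left(8,5 - -2 \right)} \right)} + v = \left(-15 - 4 \left(5 - -2\right)\right) - 740 = \left(-15 - 4 \left(5 + 2\right)\right) - 740 = \left(-15 - 28\right) - 740 = -43 - 740 = -783$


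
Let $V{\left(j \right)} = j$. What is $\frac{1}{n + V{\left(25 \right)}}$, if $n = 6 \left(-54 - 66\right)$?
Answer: $- \frac{1}{695} \approx -0.0014388$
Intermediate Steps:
$n = -720$ ($n = 6 \left(-54 - 66\right) = 6 \left(-120\right) = -720$)
$\frac{1}{n + V{\left(25 \right)}} = \frac{1}{-720 + 25} = \frac{1}{-695} = - \frac{1}{695}$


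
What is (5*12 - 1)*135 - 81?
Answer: 7884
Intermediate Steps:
(5*12 - 1)*135 - 81 = (60 - 1)*135 - 81 = 59*135 - 81 = 7965 - 81 = 7884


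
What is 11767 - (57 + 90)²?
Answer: -9842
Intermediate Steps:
11767 - (57 + 90)² = 11767 - 1*147² = 11767 - 1*21609 = 11767 - 21609 = -9842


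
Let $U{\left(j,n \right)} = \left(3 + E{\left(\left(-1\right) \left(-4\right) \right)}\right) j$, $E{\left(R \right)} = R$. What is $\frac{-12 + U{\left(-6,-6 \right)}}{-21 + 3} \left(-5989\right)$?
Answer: $-17967$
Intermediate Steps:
$U{\left(j,n \right)} = 7 j$ ($U{\left(j,n \right)} = \left(3 - -4\right) j = \left(3 + 4\right) j = 7 j$)
$\frac{-12 + U{\left(-6,-6 \right)}}{-21 + 3} \left(-5989\right) = \frac{-12 + 7 \left(-6\right)}{-21 + 3} \left(-5989\right) = \frac{-12 - 42}{-18} \left(-5989\right) = \left(-54\right) \left(- \frac{1}{18}\right) \left(-5989\right) = 3 \left(-5989\right) = -17967$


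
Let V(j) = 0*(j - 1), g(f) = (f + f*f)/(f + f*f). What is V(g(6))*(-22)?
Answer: 0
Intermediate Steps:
g(f) = 1 (g(f) = (f + f²)/(f + f²) = 1)
V(j) = 0 (V(j) = 0*(-1 + j) = 0)
V(g(6))*(-22) = 0*(-22) = 0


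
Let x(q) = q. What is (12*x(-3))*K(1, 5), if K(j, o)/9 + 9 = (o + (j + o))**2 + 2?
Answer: -36936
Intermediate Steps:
K(j, o) = -63 + 9*(j + 2*o)**2 (K(j, o) = -81 + 9*((o + (j + o))**2 + 2) = -81 + 9*((j + 2*o)**2 + 2) = -81 + 9*(2 + (j + 2*o)**2) = -81 + (18 + 9*(j + 2*o)**2) = -63 + 9*(j + 2*o)**2)
(12*x(-3))*K(1, 5) = (12*(-3))*(-63 + 9*(1 + 2*5)**2) = -36*(-63 + 9*(1 + 10)**2) = -36*(-63 + 9*11**2) = -36*(-63 + 9*121) = -36*(-63 + 1089) = -36*1026 = -36936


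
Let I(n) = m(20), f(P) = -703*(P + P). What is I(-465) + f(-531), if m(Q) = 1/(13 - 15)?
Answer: 1493171/2 ≈ 7.4659e+5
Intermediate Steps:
m(Q) = -½ (m(Q) = 1/(-2) = -½)
f(P) = -1406*P
I(n) = -½
I(-465) + f(-531) = -½ - 1406*(-531) = -½ + 746586 = 1493171/2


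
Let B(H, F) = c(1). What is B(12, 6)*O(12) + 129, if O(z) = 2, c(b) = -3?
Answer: 123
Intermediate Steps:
B(H, F) = -3
B(12, 6)*O(12) + 129 = -3*2 + 129 = -6 + 129 = 123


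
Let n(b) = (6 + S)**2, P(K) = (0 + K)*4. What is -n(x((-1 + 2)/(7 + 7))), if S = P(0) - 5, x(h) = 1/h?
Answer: -1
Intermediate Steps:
P(K) = 4*K (P(K) = K*4 = 4*K)
S = -5 (S = 4*0 - 5 = 0 - 5 = -5)
n(b) = 1 (n(b) = (6 - 5)**2 = 1**2 = 1)
-n(x((-1 + 2)/(7 + 7))) = -1*1 = -1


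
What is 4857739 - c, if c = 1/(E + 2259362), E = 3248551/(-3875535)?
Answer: 42535495800773335406/8756233260119 ≈ 4.8577e+6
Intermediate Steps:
E = -3248551/3875535 (E = 3248551*(-1/3875535) = -3248551/3875535 ≈ -0.83822)
c = 3875535/8756233260119 (c = 1/(-3248551/3875535 + 2259362) = 1/(8756233260119/3875535) = 3875535/8756233260119 ≈ 4.4260e-7)
4857739 - c = 4857739 - 1*3875535/8756233260119 = 4857739 - 3875535/8756233260119 = 42535495800773335406/8756233260119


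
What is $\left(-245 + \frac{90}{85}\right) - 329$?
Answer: $- \frac{9740}{17} \approx -572.94$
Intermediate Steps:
$\left(-245 + \frac{90}{85}\right) - 329 = \left(-245 + 90 \cdot \frac{1}{85}\right) - 329 = \left(-245 + \frac{18}{17}\right) - 329 = - \frac{4147}{17} - 329 = - \frac{9740}{17}$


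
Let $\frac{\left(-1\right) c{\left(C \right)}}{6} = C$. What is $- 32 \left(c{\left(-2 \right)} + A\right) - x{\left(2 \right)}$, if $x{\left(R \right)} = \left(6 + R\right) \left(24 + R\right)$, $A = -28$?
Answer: $304$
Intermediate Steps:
$c{\left(C \right)} = - 6 C$
$- 32 \left(c{\left(-2 \right)} + A\right) - x{\left(2 \right)} = - 32 \left(\left(-6\right) \left(-2\right) - 28\right) - \left(144 + 2^{2} + 30 \cdot 2\right) = - 32 \left(12 - 28\right) - \left(144 + 4 + 60\right) = \left(-32\right) \left(-16\right) - 208 = 512 - 208 = 304$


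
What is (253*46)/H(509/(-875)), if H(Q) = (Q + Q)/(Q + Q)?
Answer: 11638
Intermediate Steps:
H(Q) = 1 (H(Q) = (2*Q)/((2*Q)) = (2*Q)*(1/(2*Q)) = 1)
(253*46)/H(509/(-875)) = (253*46)/1 = 11638*1 = 11638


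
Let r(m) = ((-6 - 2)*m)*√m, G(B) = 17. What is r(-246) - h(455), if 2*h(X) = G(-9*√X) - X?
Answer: 219 + 1968*I*√246 ≈ 219.0 + 30867.0*I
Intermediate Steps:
h(X) = 17/2 - X/2 (h(X) = (17 - X)/2 = 17/2 - X/2)
r(m) = -8*m^(3/2) (r(m) = (-8*m)*√m = -8*m^(3/2))
r(-246) - h(455) = -(-1968)*I*√246 - (17/2 - ½*455) = -(-1968)*I*√246 - (17/2 - 455/2) = 1968*I*√246 - 1*(-219) = 1968*I*√246 + 219 = 219 + 1968*I*√246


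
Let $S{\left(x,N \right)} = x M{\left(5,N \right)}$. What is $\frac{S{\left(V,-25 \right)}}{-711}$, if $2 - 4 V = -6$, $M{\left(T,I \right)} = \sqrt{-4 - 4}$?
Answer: $- \frac{4 i \sqrt{2}}{711} \approx - 0.0079562 i$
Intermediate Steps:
$M{\left(T,I \right)} = 2 i \sqrt{2}$ ($M{\left(T,I \right)} = \sqrt{-8} = 2 i \sqrt{2}$)
$V = 2$ ($V = \frac{1}{2} - - \frac{3}{2} = \frac{1}{2} + \frac{3}{2} = 2$)
$S{\left(x,N \right)} = 2 i x \sqrt{2}$ ($S{\left(x,N \right)} = x 2 i \sqrt{2} = 2 i x \sqrt{2}$)
$\frac{S{\left(V,-25 \right)}}{-711} = \frac{2 i 2 \sqrt{2}}{-711} = 4 i \sqrt{2} \left(- \frac{1}{711}\right) = - \frac{4 i \sqrt{2}}{711}$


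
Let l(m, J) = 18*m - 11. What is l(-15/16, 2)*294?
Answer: -32781/4 ≈ -8195.3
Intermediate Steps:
l(m, J) = -11 + 18*m
l(-15/16, 2)*294 = (-11 + 18*(-15/16))*294 = (-11 - 135/8)*294 = -223/8*294 = -32781/4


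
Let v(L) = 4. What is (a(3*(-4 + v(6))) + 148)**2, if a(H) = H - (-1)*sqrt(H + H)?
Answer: 21904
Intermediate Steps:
a(H) = H + sqrt(2)*sqrt(H) (a(H) = H - (-1)*sqrt(2*H) = H - (-1)*sqrt(2)*sqrt(H) = H + sqrt(2)*sqrt(H))
(a(3*(-4 + v(6))) + 148)**2 = ((3*(-4 + 4) + sqrt(2)*sqrt(3*(-4 + 4))) + 148)**2 = ((3*0 + sqrt(2)*sqrt(3*0)) + 148)**2 = ((0 + sqrt(2)*sqrt(0)) + 148)**2 = ((0 + sqrt(2)*0) + 148)**2 = ((0 + 0) + 148)**2 = (0 + 148)**2 = 148**2 = 21904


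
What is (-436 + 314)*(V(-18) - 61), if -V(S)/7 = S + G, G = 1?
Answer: -7076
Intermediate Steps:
V(S) = -7 - 7*S (V(S) = -7*(S + 1) = -7*(1 + S) = -7 - 7*S)
(-436 + 314)*(V(-18) - 61) = (-436 + 314)*((-7 - 7*(-18)) - 61) = -122*((-7 + 126) - 61) = -122*(119 - 61) = -122*58 = -7076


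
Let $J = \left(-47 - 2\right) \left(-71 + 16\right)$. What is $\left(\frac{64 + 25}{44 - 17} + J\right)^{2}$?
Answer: $\frac{5307705316}{729} \approx 7.2808 \cdot 10^{6}$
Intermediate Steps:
$J = 2695$ ($J = \left(-49\right) \left(-55\right) = 2695$)
$\left(\frac{64 + 25}{44 - 17} + J\right)^{2} = \left(\frac{64 + 25}{44 - 17} + 2695\right)^{2} = \left(\frac{89}{27} + 2695\right)^{2} = \left(\frac{72854}{27}\right)^{2} = \frac{5307705316}{729}$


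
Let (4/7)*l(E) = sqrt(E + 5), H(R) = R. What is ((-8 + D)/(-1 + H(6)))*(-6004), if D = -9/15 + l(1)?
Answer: 258172/25 - 10507*sqrt(6)/5 ≈ 5179.5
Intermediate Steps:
l(E) = 7*sqrt(5 + E)/4 (l(E) = 7*sqrt(E + 5)/4 = 7*sqrt(5 + E)/4)
D = -3/5 + 7*sqrt(6)/4 (D = -9/15 + 7*sqrt(5 + 1)/4 = -9*1/15 + 7*sqrt(6)/4 = -3/5 + 7*sqrt(6)/4 ≈ 3.6866)
((-8 + D)/(-1 + H(6)))*(-6004) = ((-8 + (-3/5 + 7*sqrt(6)/4))/(-1 + 6))*(-6004) = ((-43/5 + 7*sqrt(6)/4)/5)*(-6004) = ((-43/5 + 7*sqrt(6)/4)*(1/5))*(-6004) = (-43/25 + 7*sqrt(6)/20)*(-6004) = 258172/25 - 10507*sqrt(6)/5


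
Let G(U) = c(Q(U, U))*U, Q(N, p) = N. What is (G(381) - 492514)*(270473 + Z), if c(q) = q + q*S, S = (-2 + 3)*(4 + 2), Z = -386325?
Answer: -60661613276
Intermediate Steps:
S = 6 (S = 1*6 = 6)
c(q) = 7*q (c(q) = q + q*6 = q + 6*q = 7*q)
G(U) = 7*U² (G(U) = (7*U)*U = 7*U²)
(G(381) - 492514)*(270473 + Z) = (7*381² - 492514)*(270473 - 386325) = (7*145161 - 492514)*(-115852) = (1016127 - 492514)*(-115852) = 523613*(-115852) = -60661613276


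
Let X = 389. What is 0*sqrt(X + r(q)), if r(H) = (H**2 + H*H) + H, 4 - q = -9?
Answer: 0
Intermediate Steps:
q = 13 (q = 4 - 1*(-9) = 4 + 9 = 13)
r(H) = H + 2*H**2 (r(H) = (H**2 + H**2) + H = 2*H**2 + H = H + 2*H**2)
0*sqrt(X + r(q)) = 0*sqrt(389 + 13*(1 + 2*13)) = 0*sqrt(389 + 13*(1 + 26)) = 0*sqrt(389 + 13*27) = 0*sqrt(389 + 351) = 0*sqrt(740) = 0*(2*sqrt(185)) = 0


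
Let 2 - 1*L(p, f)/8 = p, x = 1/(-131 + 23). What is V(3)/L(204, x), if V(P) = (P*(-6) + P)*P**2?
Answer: 135/1616 ≈ 0.083540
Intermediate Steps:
x = -1/108 (x = 1/(-108) = -1/108 ≈ -0.0092593)
V(P) = -5*P**3 (V(P) = (-6*P + P)*P**2 = (-5*P)*P**2 = -5*P**3)
L(p, f) = 16 - 8*p
V(3)/L(204, x) = (-5*3**3)/(16 - 8*204) = (-5*27)/(16 - 1632) = -135/(-1616) = -135*(-1/1616) = 135/1616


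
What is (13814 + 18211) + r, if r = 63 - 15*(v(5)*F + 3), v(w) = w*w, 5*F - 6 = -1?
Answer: 31668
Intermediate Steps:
F = 1 (F = 6/5 + (⅕)*(-1) = 6/5 - ⅕ = 1)
v(w) = w²
r = -357 (r = 63 - 15*(5²*1 + 3) = 63 - 15*(25*1 + 3) = 63 - 15*(25 + 3) = 63 - 15*28 = 63 - 420 = -357)
(13814 + 18211) + r = (13814 + 18211) - 357 = 32025 - 357 = 31668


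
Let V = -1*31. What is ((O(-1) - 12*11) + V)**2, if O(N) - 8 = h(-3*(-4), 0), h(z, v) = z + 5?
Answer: 19044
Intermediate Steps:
h(z, v) = 5 + z
O(N) = 25 (O(N) = 8 + (5 - 3*(-4)) = 8 + (5 + 12) = 8 + 17 = 25)
V = -31
((O(-1) - 12*11) + V)**2 = ((25 - 12*11) - 31)**2 = ((25 - 132) - 31)**2 = (-107 - 31)**2 = (-138)**2 = 19044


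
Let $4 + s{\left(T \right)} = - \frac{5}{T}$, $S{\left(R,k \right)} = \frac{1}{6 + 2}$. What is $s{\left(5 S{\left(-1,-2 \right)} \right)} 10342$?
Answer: $-124104$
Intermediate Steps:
$S{\left(R,k \right)} = \frac{1}{8}$
$s{\left(T \right)} = -4 - \frac{5}{T}$
$s{\left(5 S{\left(-1,-2 \right)} \right)} 10342 = \left(-4 - \frac{5}{5 \cdot \frac{1}{8}}\right) 10342 = \left(-4 - \frac{5}{\frac{5}{8}}\right) 10342 = \left(-4 - 8\right) 10342 = \left(-12\right) 10342 = -124104$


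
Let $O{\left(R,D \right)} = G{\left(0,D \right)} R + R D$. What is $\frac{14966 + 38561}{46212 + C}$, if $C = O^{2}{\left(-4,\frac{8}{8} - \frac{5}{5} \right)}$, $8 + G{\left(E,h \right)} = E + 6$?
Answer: $\frac{53527}{46276} \approx 1.1567$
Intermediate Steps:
$G{\left(E,h \right)} = -2 + E$ ($G{\left(E,h \right)} = -8 + \left(E + 6\right) = -8 + \left(6 + E\right) = -2 + E$)
$O{\left(R,D \right)} = - 2 R + D R$ ($O{\left(R,D \right)} = \left(-2 + 0\right) R + R D = - 2 R + D R$)
$C = 64$ ($C = \left(- 4 \left(-2 + \left(\frac{8}{8} - \frac{5}{5}\right)\right)\right)^{2} = \left(- 4 \left(-2 + \left(8 \cdot \frac{1}{8} - 1\right)\right)\right)^{2} = \left(- 4 \left(-2 + \left(1 - 1\right)\right)\right)^{2} = \left(- 4 \left(-2 + 0\right)\right)^{2} = \left(\left(-4\right) \left(-2\right)\right)^{2} = 8^{2} = 64$)
$\frac{14966 + 38561}{46212 + C} = \frac{14966 + 38561}{46212 + 64} = \frac{53527}{46276}$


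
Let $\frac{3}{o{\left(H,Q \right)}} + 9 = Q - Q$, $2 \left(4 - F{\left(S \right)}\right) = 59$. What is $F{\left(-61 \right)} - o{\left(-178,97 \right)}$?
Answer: $- \frac{151}{6} \approx -25.167$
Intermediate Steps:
$F{\left(S \right)} = - \frac{51}{2}$ ($F{\left(S \right)} = 4 - \frac{59}{2} = - \frac{51}{2}$)
$o{\left(H,Q \right)} = - \frac{1}{3}$ ($o{\left(H,Q \right)} = \frac{3}{-9 + \left(Q - Q\right)} = \frac{3}{-9 + 0} = \frac{3}{-9} = 3 \left(- \frac{1}{9}\right) = - \frac{1}{3}$)
$F{\left(-61 \right)} - o{\left(-178,97 \right)} = - \frac{51}{2} - - \frac{1}{3} = - \frac{51}{2} + \frac{1}{3} = - \frac{151}{6}$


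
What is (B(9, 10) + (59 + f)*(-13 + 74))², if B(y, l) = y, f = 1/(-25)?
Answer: 8125039321/625 ≈ 1.3000e+7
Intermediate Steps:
f = -1/25 ≈ -0.040000
(B(9, 10) + (59 + f)*(-13 + 74))² = (9 + (59 - 1/25)*(-13 + 74))² = (9 + (1474/25)*61)² = (9 + 89914/25)² = (90139/25)² = 8125039321/625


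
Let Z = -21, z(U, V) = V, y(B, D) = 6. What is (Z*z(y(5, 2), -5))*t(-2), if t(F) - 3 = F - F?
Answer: 315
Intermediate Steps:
t(F) = 3 (t(F) = 3 + (F - F) = 3 + 0 = 3)
(Z*z(y(5, 2), -5))*t(-2) = -21*(-5)*3 = 105*3 = 315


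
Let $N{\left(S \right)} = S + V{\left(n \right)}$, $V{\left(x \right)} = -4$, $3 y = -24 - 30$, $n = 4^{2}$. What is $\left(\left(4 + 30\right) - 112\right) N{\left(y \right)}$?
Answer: $1716$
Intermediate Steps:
$n = 16$
$y = -18$ ($y = \frac{-24 - 30}{3} = \frac{1}{3} \left(-54\right) = -18$)
$N{\left(S \right)} = -4 + S$ ($N{\left(S \right)} = S - 4 = -4 + S$)
$\left(\left(4 + 30\right) - 112\right) N{\left(y \right)} = \left(\left(4 + 30\right) - 112\right) \left(-4 - 18\right) = \left(34 - 112\right) \left(-22\right) = \left(-78\right) \left(-22\right) = 1716$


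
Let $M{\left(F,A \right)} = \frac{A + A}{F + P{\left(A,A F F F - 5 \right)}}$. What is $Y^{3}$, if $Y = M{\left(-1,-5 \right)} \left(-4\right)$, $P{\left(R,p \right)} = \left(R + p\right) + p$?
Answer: $- \frac{8000}{27} \approx -296.3$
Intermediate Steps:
$P{\left(R,p \right)} = R + 2 p$
$M{\left(F,A \right)} = \frac{2 A}{-10 + A + F + 2 A F^{3}}$ ($M{\left(F,A \right)} = \frac{A + A}{F + \left(A + 2 \left(A F F F - 5\right)\right)} = \frac{2 A}{F + \left(A + 2 \left(A F^{2} F - 5\right)\right)} = \frac{2 A}{F + \left(A + 2 \left(A F^{3} - 5\right)\right)} = \frac{2 A}{F + \left(A + 2 \left(-5 + A F^{3}\right)\right)} = \frac{2 A}{F + \left(A + \left(-10 + 2 A F^{3}\right)\right)} = \frac{2 A}{F + \left(-10 + A + 2 A F^{3}\right)} = \frac{2 A}{-10 + A + F + 2 A F^{3}}$)
$Y = - \frac{20}{3}$ ($Y = 2 \left(-5\right) \frac{1}{-10 - 5 - 1 + 2 \left(-5\right) \left(-1\right)^{3}} \left(-4\right) = 2 \left(-5\right) \frac{1}{-10 - 5 - 1 + 2 \left(-5\right) \left(-1\right)} \left(-4\right) = 2 \left(-5\right) \frac{1}{-10 - 5 - 1 + 10} \left(-4\right) = 2 \left(-5\right) \frac{1}{-6} \left(-4\right) = 2 \left(-5\right) \left(- \frac{1}{6}\right) \left(-4\right) = \frac{5}{3} \left(-4\right) = - \frac{20}{3} \approx -6.6667$)
$Y^{3} = \left(- \frac{20}{3}\right)^{3} = - \frac{8000}{27}$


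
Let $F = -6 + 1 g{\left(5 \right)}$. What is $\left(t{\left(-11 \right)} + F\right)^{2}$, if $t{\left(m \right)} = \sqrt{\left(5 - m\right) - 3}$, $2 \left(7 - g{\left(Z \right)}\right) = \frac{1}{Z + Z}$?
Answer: $\frac{5561}{400} + \frac{19 \sqrt{13}}{10} \approx 20.753$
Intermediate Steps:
$g{\left(Z \right)} = 7 - \frac{1}{4 Z}$ ($g{\left(Z \right)} = 7 - \frac{1}{2 \left(Z + Z\right)} = 7 - \frac{1}{2 \cdot 2 Z} = 7 - \frac{\frac{1}{2} \frac{1}{Z}}{2} = 7 - \frac{1}{4 Z}$)
$t{\left(m \right)} = \sqrt{2 - m}$
$F = \frac{19}{20}$ ($F = -6 + 1 \left(7 - \frac{1}{4 \cdot 5}\right) = -6 + 1 \left(7 - \frac{1}{20}\right) = -6 + 1 \cdot \frac{139}{20} = -6 + \frac{139}{20} = \frac{19}{20} \approx 0.95$)
$\left(t{\left(-11 \right)} + F\right)^{2} = \left(\sqrt{2 - -11} + \frac{19}{20}\right)^{2} = \left(\sqrt{2 + 11} + \frac{19}{20}\right)^{2} = \left(\sqrt{13} + \frac{19}{20}\right)^{2} = \left(\frac{19}{20} + \sqrt{13}\right)^{2}$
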